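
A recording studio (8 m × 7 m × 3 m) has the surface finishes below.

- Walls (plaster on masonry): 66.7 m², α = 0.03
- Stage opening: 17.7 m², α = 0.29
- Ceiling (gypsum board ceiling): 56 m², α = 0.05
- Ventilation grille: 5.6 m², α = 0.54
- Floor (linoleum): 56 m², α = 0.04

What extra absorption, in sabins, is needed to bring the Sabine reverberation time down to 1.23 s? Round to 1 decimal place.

6.8 sabins

A₁ = Σ Sᵢαᵢ = 66.7·0.03 + 17.7·0.29 + 56·0.05 + 5.6·0.54 + 56·0.04 = 15.198 sabins.
V = 168 m³. Required absorption A₂ = 0.161 × 168 / 1.23 = 21.990 sabins.
Shortfall: 21.990 − 15.198 = 6.8 sabins.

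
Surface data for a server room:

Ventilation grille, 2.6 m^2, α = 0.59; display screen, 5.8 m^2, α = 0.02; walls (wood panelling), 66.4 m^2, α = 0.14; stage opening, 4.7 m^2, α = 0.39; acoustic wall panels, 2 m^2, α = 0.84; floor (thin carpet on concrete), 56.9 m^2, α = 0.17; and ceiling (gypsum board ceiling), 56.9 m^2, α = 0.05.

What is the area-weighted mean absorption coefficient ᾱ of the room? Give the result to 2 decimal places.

S = Σ Sᵢ = 2.6 + 5.8 + 66.4 + 4.7 + 2 + 56.9 + 56.9 = 195.3 m^2.
Weighted sum Σ Sα = 26.977.
ᾱ = A/S = 0.14.

0.14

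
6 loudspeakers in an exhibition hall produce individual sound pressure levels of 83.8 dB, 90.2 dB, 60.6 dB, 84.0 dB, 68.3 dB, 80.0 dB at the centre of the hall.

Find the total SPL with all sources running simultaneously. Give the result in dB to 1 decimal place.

Sum in the linear (power) domain: Σ 10^(Lᵢ/10) = 10^(83.8/10) + 10^(90.2/10) + 10^(60.6/10) + 10^(84.0/10) + 10^(68.3/10) + 10^(80.0/10) = 1.646e+09.
L_total = 10·log₁₀(1.646e+09) = 92.2 dB.

92.2 dB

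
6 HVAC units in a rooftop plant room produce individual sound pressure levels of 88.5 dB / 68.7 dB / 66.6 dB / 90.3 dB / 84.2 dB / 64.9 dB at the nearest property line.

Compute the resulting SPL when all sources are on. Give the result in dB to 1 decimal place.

Sum in the linear (power) domain: Σ 10^(Lᵢ/10) = 10^(88.5/10) + 10^(68.7/10) + 10^(66.6/10) + 10^(90.3/10) + 10^(84.2/10) + 10^(64.9/10) = 2.058e+09.
Combined level = 10 log₁₀(2.058e+09) = 93.1 dB.

93.1 dB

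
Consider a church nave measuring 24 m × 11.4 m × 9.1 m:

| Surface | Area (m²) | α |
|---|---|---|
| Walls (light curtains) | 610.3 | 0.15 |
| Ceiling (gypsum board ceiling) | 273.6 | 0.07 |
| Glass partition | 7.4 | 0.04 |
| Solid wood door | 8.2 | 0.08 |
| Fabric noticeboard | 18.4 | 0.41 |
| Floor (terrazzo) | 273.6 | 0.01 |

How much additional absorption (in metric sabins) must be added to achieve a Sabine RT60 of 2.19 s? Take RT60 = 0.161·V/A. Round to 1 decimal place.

61.1 sabins

A₁ = Σ Sᵢαᵢ = 610.3×0.15 + 273.6×0.07 + 7.4×0.04 + 8.2×0.08 + 18.4×0.41 + 273.6×0.01 = 121.929 sabins.
For T = 2.19 s, need A₂ = 0.161·V/T = 0.161·2489.76/2.19 = 183.037 sabins.
Additional absorption ΔA = 183.037 − 121.929 = 61.1 sabins.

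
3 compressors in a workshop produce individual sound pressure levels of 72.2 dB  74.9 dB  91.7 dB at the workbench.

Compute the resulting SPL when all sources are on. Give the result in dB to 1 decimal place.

91.8 dB

Σ 10^(Lᵢ/10) = 1.527e+09.
L_total = 10·log₁₀(1.527e+09) = 91.8 dB.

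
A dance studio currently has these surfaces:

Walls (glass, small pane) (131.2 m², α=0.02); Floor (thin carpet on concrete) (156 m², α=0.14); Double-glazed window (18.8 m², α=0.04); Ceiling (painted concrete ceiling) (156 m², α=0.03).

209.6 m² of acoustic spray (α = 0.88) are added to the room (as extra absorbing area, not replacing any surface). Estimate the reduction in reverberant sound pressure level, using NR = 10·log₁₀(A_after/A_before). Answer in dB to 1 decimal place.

Summing Sᵢαᵢ: 2.624 + 21.840 + 0.752 + 4.680 → A_before = 29.896 sabins.
Added absorption = 209.6 × 0.88 = 184.448 sabins.
New total A_after = 214.344 sabins.
Reduction = 10 log₁₀(A_after/A_before) = 10 log₁₀(7.1697) = 8.6 dB.

8.6 dB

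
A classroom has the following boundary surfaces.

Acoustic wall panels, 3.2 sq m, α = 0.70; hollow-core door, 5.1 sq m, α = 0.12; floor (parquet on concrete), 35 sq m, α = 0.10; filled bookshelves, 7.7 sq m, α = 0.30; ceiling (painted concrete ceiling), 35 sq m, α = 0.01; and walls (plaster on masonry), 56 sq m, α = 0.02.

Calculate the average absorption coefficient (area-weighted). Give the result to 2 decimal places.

0.07

S = Σ Sᵢ = 3.2 + 5.1 + 35 + 7.7 + 35 + 56 = 142.0 sq m.
Weighted sum Σ Sα = 10.132.
ᾱ = A/S = 0.07.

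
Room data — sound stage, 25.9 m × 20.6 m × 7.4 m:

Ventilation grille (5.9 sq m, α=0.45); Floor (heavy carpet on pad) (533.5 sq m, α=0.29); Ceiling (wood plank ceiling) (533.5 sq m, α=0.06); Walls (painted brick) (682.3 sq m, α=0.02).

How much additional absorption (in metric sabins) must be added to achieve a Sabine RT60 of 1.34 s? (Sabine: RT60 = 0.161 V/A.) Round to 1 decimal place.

Summing Sᵢαᵢ: 2.655 + 154.715 + 32.010 + 13.646 → A₁ = 203.026 sabins.
Target A₂ = 0.161·3948.196/1.34 = 474.373 sabins (V = 3948.196 m³).
Shortfall: 474.373 − 203.026 = 271.3 sabins.

271.3 sabins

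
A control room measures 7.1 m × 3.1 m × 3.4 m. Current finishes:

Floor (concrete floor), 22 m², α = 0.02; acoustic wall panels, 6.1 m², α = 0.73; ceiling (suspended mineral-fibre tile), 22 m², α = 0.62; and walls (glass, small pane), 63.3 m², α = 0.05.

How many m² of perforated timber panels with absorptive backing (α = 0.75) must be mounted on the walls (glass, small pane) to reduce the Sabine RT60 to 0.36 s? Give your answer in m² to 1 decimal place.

16.8

Equivalent absorption area: A₁ = 22×0.02 + 6.1×0.73 + 22×0.62 + 63.3×0.05 = 21.698 m².
Required A₂ = 0.161·74.834/0.36 = 33.467 sabins.
Absorption to add: 33.467 − 21.698 = 11.769 sabins.
Net gain per m²: Δα = 0.75 − 0.05 = 0.70.
Panel area = 11.769 / 0.70 = 16.8 m².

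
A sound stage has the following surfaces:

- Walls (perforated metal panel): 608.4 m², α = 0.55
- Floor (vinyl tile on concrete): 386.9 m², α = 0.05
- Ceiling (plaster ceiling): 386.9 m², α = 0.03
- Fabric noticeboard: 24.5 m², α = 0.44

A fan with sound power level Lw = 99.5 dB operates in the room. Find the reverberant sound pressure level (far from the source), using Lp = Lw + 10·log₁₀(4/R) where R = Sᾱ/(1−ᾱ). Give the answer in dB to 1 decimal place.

78.4 dB

Σ(Sᵢαᵢ) = 608.4×0.55 + 386.9×0.05 + 386.9×0.03 + 24.5×0.44 = 376.352; total area S = 1406.7 m².
ᾱ = 376.352/1406.7 = 0.2675; R = Sᾱ/(1−ᾱ) = 376.352/(1−0.2675) = 513.791 m².
Lp = 99.5 + 10·log₁₀(4/513.791) = 99.5 + (-21.09) = 78.4 dB.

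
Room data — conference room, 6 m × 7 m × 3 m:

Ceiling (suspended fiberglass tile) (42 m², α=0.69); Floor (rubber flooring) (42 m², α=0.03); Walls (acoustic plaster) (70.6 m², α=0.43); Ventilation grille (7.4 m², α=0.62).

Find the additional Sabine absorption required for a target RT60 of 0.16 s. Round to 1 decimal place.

A₁ = Σ Sᵢαᵢ = 42*0.69 + 42*0.03 + 70.6*0.43 + 7.4*0.62 = 65.186 sabins.
Target A₂ = 0.161·126/0.16 = 126.788 sabins (V = 126 m³).
Shortfall: 126.788 − 65.186 = 61.6 sabins.

61.6 sabins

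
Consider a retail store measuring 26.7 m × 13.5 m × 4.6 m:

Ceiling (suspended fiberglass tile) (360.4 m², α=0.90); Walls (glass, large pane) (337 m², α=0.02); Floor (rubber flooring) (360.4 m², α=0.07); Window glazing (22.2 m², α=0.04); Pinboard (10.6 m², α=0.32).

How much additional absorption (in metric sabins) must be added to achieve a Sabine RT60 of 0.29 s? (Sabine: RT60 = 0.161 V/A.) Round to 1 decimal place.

A₁ = Σ Sᵢαᵢ = 360.4*0.90 + 337*0.02 + 360.4*0.07 + 22.2*0.04 + 10.6*0.32 = 360.608 sabins.
Target A₂ = 0.161·1658.07/0.29 = 920.515 sabins (V = 1658.07 m³).
Additional absorption ΔA = 920.515 − 360.608 = 559.9 sabins.

559.9 sabins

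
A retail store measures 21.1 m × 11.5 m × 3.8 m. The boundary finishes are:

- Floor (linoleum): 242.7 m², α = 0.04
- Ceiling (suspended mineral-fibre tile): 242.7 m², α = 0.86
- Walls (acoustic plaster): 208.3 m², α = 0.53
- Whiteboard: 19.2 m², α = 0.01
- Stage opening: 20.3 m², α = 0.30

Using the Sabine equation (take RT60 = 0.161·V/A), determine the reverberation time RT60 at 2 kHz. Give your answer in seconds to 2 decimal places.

0.44 s

A = Σ Sᵢαᵢ = 242.7*0.04 + 242.7*0.86 + 208.3*0.53 + 19.2*0.01 + 20.3*0.30 = 335.111 sabins.
Room volume: 922.07 m³.
Sabine: RT60 = 0.161 × 922.07 / 335.111 = 0.44 s.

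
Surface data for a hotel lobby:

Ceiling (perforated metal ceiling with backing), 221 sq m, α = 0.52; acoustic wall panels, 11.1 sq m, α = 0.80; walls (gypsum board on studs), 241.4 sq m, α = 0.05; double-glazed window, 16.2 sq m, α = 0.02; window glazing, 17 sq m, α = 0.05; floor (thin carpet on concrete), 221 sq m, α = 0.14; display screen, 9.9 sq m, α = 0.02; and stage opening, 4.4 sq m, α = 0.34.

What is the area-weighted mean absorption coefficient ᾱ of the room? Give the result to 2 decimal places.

Total surface area S = 742.0 sq m.
Σ(Sᵢαᵢ) = 221*0.52 + 11.1*0.80 + 241.4*0.05 + 16.2*0.02 + 17*0.05 + 221*0.14 + 9.9*0.02 + 4.4*0.34 = 169.678.
ᾱ = A/S = 0.23.

0.23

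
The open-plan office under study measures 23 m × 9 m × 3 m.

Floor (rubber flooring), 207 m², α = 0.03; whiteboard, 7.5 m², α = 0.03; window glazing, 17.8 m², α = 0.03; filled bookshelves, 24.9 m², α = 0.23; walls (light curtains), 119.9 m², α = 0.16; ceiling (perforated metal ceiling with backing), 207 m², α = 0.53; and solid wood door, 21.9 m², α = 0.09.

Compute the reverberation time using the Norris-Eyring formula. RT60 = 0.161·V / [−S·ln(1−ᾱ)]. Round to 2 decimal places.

Total surface area S = 207 + 7.5 + 17.8 + 24.9 + 119.9 + 207 + 21.9 = 606.0 m².
Absorption A = 207·0.03 + 7.5·0.03 + 17.8·0.03 + 24.9·0.23 + 119.9·0.16 + 207·0.53 + 21.9·0.09 = 143.561 sabins.
Mean coefficient ᾱ = A/S = 0.2369.
Eyring denominator: −S ln(1−ᾱ) = 163.842.
V = 23 × 9 × 3 = 621 m³.
T = 0.161·V/[−S·ln(1−ᾱ)] = 0.161·621/163.842 = 0.61 s.

0.61 s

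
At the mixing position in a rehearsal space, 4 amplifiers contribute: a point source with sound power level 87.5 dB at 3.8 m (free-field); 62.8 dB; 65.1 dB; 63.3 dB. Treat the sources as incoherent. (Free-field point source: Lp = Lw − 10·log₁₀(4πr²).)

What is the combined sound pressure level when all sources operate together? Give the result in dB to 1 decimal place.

70.2 dB

Source at 3.8 m: Lp = 87.5 − 10·log₁₀(4π·3.8²) = 87.5 − 10·log₁₀(181.458) = 64.9 dB.
Sum in the linear (power) domain: Σ 10^(Lᵢ/10) = 10^(64.9/10) + 10^(62.8/10) + 10^(65.1/10) + 10^(63.3/10) = 1.037e+07.
L_total = 10·log₁₀(1.037e+07) = 70.2 dB.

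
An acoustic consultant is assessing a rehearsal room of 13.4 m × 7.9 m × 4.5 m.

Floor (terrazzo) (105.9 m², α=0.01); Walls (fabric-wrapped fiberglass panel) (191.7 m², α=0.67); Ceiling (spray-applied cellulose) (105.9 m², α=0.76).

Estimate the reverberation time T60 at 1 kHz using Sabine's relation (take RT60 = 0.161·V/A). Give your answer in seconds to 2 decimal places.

Total absorption A = 105.9*0.01 + 191.7*0.67 + 105.9*0.76
  = 1.059 + 128.439 + 80.484 = 209.982 m² sabins.
Volume V = 13.4 × 7.9 × 4.5 = 476.37 m³.
Sabine: RT60 = 0.161 × 476.37 / 209.982 = 0.37 s.

0.37 sec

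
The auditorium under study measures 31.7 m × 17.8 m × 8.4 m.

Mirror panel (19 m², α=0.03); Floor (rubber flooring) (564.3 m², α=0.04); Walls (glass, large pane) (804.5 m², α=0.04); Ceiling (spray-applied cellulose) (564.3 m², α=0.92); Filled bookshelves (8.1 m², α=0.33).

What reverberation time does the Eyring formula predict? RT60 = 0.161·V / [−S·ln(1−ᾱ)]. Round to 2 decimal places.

S = Σ Sᵢ = 1960.2 m².
Σ(Sᵢαᵢ) = 19×0.03 + 564.3×0.04 + 804.5×0.04 + 564.3×0.92 + 8.1×0.33 = 577.151.
ᾱ = 577.151 / 1960.2 = 0.2944.
−S·ln(1−ᾱ) = −1960.2 × ln(1 − 0.2944) = 683.535.
V = 31.7 × 17.8 × 8.4 = 4739.784 m³.
RT60 = 0.161 × 4739.784 / 683.535 = 1.12 s.

1.12 s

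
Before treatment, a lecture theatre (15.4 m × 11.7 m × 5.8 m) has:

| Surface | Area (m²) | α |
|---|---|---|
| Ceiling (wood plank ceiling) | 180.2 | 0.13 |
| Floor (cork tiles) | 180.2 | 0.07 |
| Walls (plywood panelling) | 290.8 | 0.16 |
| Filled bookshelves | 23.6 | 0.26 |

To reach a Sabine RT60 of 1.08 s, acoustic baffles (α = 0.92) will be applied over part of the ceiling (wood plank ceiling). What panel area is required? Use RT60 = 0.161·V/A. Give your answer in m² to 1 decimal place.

Summing Sᵢαᵢ: 23.426 + 12.614 + 46.528 + 6.136 → A₁ = 88.704 sabins.
Required A₂ = 0.161·1045.044/1.08 = 155.789 sabins.
ΔA needed = 155.789 − 88.704 = 67.085 sabins.
Each m² of panel replacing the ceiling (wood plank ceiling) adds (0.92 − 0.13) = 0.79 sabins.
Panel area = 67.085 / 0.79 = 84.9 m².

84.9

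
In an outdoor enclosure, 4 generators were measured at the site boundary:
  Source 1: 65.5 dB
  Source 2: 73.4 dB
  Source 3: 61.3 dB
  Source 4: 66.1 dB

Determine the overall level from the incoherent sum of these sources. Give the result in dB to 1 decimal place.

74.9 dB

Sum in the linear (power) domain: Σ 10^(Lᵢ/10) = 10^(65.5/10) + 10^(73.4/10) + 10^(61.3/10) + 10^(66.1/10) = 3.085e+07.
L_total = 10·log₁₀(3.085e+07) = 74.9 dB.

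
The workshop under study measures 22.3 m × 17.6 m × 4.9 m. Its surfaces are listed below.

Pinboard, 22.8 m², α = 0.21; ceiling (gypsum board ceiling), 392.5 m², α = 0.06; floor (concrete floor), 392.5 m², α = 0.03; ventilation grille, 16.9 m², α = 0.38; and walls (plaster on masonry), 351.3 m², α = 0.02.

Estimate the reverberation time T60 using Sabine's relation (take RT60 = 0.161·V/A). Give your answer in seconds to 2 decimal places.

Equivalent absorption area: A = 22.8*0.21 + 392.5*0.06 + 392.5*0.03 + 16.9*0.38 + 351.3*0.02 = 53.561 m².
Volume V = 22.3 × 17.6 × 4.9 = 1923.152 m³.
Sabine: RT60 = 0.161 × 1923.152 / 53.561 = 5.78 s.

5.78 seconds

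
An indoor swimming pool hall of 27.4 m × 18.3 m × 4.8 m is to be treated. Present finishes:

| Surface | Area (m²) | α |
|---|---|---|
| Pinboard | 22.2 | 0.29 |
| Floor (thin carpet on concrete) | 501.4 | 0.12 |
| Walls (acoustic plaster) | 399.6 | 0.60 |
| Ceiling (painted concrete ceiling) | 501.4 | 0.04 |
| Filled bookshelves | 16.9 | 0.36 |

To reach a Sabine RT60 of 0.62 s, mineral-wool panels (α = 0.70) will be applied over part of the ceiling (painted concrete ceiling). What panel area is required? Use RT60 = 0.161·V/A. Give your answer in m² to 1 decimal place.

A₁ = Σ Sᵢαᵢ = 22.2*0.29 + 501.4*0.12 + 399.6*0.60 + 501.4*0.04 + 16.9*0.36 = 332.506 sabins.
Required A₂ = 0.161·2406.816/0.62 = 624.996 sabins.
ΔA needed = 624.996 − 332.506 = 292.490 sabins.
Each m² of panel replacing the ceiling (painted concrete ceiling) adds (0.70 − 0.04) = 0.66 sabins.
Area = ΔA/Δα = 292.490/0.66 = 443.2 m².

443.2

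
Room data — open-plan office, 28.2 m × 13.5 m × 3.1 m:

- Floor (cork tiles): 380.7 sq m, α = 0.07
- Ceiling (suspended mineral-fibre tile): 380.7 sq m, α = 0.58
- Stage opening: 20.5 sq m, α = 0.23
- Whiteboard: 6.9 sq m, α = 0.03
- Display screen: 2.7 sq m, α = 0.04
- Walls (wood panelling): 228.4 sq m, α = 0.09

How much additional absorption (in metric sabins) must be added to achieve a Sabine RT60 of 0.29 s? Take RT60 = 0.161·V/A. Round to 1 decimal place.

Summing Sᵢαᵢ: 26.649 + 220.806 + 4.715 + 0.207 + 0.108 + 20.556 → A₁ = 273.041 sabins.
V = 1180.17 m³. Required absorption A₂ = 0.161 × 1180.17 / 0.29 = 655.198 sabins.
Shortfall: 655.198 − 273.041 = 382.2 sabins.

382.2 sabins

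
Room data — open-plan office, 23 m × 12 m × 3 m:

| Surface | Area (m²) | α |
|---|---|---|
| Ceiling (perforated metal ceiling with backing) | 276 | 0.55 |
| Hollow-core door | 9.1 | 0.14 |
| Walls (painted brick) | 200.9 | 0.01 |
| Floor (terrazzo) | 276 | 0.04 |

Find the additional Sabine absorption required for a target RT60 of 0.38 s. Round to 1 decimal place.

Total absorption A₁ = 276×0.55 + 9.1×0.14 + 200.9×0.01 + 276×0.04
  = 151.800 + 1.274 + 2.009 + 11.040 = 166.123 m² sabins.
Target A₂ = 0.161·828/0.38 = 350.811 sabins (V = 828 m³).
Shortfall: 350.811 − 166.123 = 184.7 sabins.

184.7 sabins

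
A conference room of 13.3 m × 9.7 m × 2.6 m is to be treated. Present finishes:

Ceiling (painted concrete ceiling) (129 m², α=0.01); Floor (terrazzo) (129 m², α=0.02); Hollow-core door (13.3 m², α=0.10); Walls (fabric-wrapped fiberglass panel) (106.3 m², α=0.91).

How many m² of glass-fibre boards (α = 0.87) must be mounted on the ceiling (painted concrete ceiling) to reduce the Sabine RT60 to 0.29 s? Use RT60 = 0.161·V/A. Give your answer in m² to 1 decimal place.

Total absorption A₁ = 129*0.01 + 129*0.02 + 13.3*0.10 + 106.3*0.91
  = 1.290 + 2.580 + 1.330 + 96.733 = 101.933 m² sabins.
Required A₂ = 0.161·335.426/0.29 = 186.219 sabins.
ΔA needed = 186.219 − 101.933 = 84.286 sabins.
Net gain per m²: Δα = 0.87 − 0.01 = 0.86.
Area = ΔA/Δα = 84.286/0.86 = 98.0 m².

98.0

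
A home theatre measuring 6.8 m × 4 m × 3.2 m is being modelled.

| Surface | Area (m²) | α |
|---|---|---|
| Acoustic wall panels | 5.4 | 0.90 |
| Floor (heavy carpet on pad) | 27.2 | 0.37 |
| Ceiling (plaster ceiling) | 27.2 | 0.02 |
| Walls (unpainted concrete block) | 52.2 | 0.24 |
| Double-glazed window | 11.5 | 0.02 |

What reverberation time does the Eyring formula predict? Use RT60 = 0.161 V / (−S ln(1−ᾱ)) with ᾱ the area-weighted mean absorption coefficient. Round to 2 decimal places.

0.44 seconds

S = Σ Sᵢ = 123.5 m².
Absorption A = 5.4·0.90 + 27.2·0.37 + 27.2·0.02 + 52.2·0.24 + 11.5·0.02 = 28.226 sabins.
ᾱ = 28.226 / 123.5 = 0.2286.
Eyring denominator: −S ln(1−ᾱ) = 32.054.
V = 6.8 × 4 × 3.2 = 87.04 m³.
RT60 = 0.161 × 87.04 / 32.054 = 0.44 s.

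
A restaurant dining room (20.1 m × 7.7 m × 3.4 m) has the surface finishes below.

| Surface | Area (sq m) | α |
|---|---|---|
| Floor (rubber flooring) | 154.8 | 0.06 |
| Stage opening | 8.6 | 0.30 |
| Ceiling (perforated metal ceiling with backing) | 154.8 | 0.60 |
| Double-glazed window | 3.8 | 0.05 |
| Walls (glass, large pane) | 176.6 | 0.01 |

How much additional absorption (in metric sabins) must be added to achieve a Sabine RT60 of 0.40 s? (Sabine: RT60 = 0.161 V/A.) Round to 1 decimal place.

105.1 sabins

Total absorption A₁ = 154.8*0.06 + 8.6*0.30 + 154.8*0.60 + 3.8*0.05 + 176.6*0.01
  = 9.288 + 2.580 + 92.880 + 0.190 + 1.766 = 106.704 sq m sabins.
V = 526.218 m³. Required absorption A₂ = 0.161 × 526.218 / 0.40 = 211.803 sabins.
ΔA = A₂ − A₁ = 211.803 − 106.704 = 105.1 sabins.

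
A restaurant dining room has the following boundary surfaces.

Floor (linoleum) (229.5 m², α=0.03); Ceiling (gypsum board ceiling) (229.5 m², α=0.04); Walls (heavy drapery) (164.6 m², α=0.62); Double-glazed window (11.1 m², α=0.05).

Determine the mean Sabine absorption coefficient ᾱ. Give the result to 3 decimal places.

Total surface area S = 634.7 m².
A = 229.5×0.03 + 229.5×0.04 + 164.6×0.62 + 11.1×0.05 = 118.672 sabins.
ᾱ = 118.672 / 634.7 = 0.187.

0.187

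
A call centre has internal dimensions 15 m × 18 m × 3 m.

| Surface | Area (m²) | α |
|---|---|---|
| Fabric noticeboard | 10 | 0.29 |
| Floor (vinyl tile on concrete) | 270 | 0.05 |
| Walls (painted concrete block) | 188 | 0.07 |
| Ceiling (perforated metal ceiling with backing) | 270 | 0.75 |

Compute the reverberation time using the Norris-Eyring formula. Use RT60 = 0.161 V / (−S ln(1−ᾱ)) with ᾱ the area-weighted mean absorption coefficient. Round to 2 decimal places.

Total surface area S = 10 + 270 + 188 + 270 = 738.0 m².
Absorption A = 10·0.29 + 270·0.05 + 188·0.07 + 270·0.75 = 232.060 sabins.
Mean coefficient ᾱ = A/S = 0.3144.
−S·ln(1−ᾱ) = −738.0 × ln(1 − 0.3144) = 278.566.
V = 15 × 18 × 3 = 810 m³.
T = 0.161·V/[−S·ln(1−ᾱ)] = 0.161·810/278.566 = 0.47 s.

0.47 seconds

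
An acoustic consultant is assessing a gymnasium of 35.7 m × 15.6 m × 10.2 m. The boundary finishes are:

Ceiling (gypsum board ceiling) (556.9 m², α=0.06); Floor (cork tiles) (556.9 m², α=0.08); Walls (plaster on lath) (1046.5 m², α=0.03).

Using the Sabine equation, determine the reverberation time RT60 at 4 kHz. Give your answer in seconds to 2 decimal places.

8.36 s

Summing Sᵢαᵢ: 33.414 + 44.552 + 31.395 → A = 109.361 sabins.
Room volume: 5680.584 m³.
RT60 = 0.161 · V / A = 0.161 × 5680.584 / 109.361 = 8.36 s.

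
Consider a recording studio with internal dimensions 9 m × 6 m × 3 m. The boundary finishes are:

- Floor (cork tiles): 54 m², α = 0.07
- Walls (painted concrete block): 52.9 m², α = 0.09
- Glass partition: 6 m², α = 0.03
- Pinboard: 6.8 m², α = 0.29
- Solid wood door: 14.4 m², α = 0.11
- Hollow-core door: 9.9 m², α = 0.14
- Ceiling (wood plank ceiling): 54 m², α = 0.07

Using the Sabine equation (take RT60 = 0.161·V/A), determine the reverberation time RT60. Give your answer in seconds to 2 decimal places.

Summing Sᵢαᵢ: 3.780 + 4.761 + 0.180 + 1.972 + 1.584 + 1.386 + 3.780 → A = 17.443 sabins.
Volume V = 9 × 6 × 3 = 162 m³.
Sabine: RT60 = 0.161 × 162 / 17.443 = 1.50 s.

1.50 s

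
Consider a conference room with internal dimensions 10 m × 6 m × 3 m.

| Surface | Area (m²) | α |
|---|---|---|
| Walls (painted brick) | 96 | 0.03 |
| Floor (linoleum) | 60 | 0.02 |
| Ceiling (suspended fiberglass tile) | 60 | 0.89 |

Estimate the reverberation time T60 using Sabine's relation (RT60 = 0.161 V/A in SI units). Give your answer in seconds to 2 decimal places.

0.50 sec

Equivalent absorption area: A = 96*0.03 + 60*0.02 + 60*0.89 = 57.480 m².
Volume V = 10 × 6 × 3 = 180 m³.
Sabine: RT60 = 0.161 × 180 / 57.480 = 0.50 s.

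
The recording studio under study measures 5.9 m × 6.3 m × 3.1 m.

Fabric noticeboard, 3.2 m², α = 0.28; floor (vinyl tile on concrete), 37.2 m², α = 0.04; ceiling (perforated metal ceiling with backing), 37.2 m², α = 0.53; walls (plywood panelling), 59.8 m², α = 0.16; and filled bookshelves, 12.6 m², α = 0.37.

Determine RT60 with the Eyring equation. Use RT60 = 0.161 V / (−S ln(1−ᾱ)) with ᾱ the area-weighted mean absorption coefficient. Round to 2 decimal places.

S = Σ Sᵢ = 150.0 m².
Σ(Sᵢαᵢ) = 3.2·0.28 + 37.2·0.04 + 37.2·0.53 + 59.8·0.16 + 12.6·0.37 = 36.330.
Mean coefficient ᾱ = A/S = 0.2422.
Eyring denominator: −S ln(1−ᾱ) = 41.600.
V = 5.9 × 6.3 × 3.1 = 115.227 m³.
T = 0.161·V/[−S·ln(1−ᾱ)] = 0.161·115.227/41.600 = 0.45 s.

0.45 sec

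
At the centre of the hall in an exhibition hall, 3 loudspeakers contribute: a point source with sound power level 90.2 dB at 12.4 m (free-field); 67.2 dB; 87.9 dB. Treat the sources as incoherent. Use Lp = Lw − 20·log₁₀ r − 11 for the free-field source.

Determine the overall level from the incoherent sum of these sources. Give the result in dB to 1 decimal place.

Source at 12.4 m: Lp = 90.2 − 20·log₁₀(12.4) − 11 = 57.3 dB.
Sum in the linear (power) domain: Σ 10^(Lᵢ/10) = 10^(57.3/10) + 10^(67.2/10) + 10^(87.9/10) = 6.224e+08.
L_total = 10·log₁₀(6.224e+08) = 87.9 dB.

87.9 dB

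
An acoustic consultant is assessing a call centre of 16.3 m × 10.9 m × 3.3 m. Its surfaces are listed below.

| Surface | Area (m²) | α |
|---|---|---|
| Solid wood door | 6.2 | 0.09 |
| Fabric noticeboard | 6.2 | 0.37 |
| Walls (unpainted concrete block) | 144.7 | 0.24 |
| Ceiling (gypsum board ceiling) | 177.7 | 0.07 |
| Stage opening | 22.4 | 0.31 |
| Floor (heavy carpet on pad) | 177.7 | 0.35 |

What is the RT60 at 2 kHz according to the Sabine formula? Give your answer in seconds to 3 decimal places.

Equivalent absorption area: A = 6.2×0.09 + 6.2×0.37 + 144.7×0.24 + 177.7×0.07 + 22.4×0.31 + 177.7×0.35 = 119.158 m².
Room volume: 586.311 m³.
T = 0.161 V/A = 0.161·586.311/119.158 = 0.792 s.

0.792 s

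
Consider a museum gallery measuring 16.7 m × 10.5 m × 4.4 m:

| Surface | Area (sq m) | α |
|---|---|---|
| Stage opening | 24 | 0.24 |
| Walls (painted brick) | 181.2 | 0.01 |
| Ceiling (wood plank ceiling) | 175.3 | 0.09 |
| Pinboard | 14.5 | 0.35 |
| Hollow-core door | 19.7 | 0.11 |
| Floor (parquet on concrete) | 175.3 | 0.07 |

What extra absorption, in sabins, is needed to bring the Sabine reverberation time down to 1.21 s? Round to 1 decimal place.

59.8 sabins

Summing Sᵢαᵢ: 5.760 + 1.812 + 15.777 + 5.075 + 2.167 + 12.271 → A₁ = 42.862 sabins.
For T = 1.21 s, need A₂ = 0.161·V/T = 0.161·771.54/1.21 = 102.659 sabins.
Shortfall: 102.659 − 42.862 = 59.8 sabins.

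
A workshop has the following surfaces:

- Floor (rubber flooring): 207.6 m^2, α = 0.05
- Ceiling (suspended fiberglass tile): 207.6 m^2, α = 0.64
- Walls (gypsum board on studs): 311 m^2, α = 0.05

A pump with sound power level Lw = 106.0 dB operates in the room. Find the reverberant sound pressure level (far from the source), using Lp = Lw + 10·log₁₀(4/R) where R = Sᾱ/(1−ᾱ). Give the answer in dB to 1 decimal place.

88.9 dB

A = 158.794 sabins; S = 726.2 m^2.
ᾱ = 0.2187, so room constant R = A/(1−ᾱ) = 203.243 m^2.
Lp = Lw + 10 log₁₀(4/R) = 106.0 -17.06 = 88.9 dB.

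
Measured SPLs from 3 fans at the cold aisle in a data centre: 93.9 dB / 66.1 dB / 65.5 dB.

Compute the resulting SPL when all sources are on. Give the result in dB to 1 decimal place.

93.9 dB

Sum in the linear (power) domain: Σ 10^(Lᵢ/10) = 10^(93.9/10) + 10^(66.1/10) + 10^(65.5/10) = 2.462e+09.
Combined level = 10 log₁₀(2.462e+09) = 93.9 dB.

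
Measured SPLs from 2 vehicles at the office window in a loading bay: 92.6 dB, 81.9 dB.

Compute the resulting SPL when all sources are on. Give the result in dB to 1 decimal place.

93.0 dB

Σ 10^(Lᵢ/10) = 1.975e+09.
L_total = 10·log₁₀(1.975e+09) = 93.0 dB.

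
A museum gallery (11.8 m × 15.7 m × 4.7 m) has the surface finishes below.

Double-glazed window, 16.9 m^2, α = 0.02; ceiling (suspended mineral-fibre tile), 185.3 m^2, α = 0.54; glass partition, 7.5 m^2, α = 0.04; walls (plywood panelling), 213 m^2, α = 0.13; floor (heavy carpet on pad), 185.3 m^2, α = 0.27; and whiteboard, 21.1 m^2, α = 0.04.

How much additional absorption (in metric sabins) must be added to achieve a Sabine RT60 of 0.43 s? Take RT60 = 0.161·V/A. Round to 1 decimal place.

146.7 sabins

Summing Sᵢαᵢ: 0.338 + 100.062 + 0.300 + 27.690 + 50.031 + 0.844 → A₁ = 179.265 sabins.
For T = 0.43 s, need A₂ = 0.161·V/T = 0.161·870.722/0.43 = 326.015 sabins.
Additional absorption ΔA = 326.015 − 179.265 = 146.7 sabins.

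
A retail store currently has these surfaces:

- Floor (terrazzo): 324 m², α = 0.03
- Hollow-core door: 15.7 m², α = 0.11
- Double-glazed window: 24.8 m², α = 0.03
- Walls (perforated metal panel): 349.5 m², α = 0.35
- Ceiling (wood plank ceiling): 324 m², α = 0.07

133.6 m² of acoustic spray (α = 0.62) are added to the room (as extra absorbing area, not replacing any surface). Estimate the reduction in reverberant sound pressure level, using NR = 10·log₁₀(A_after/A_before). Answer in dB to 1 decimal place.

1.8 dB

A_before = Σ Sᵢαᵢ = 324·0.03 + 15.7·0.11 + 24.8·0.03 + 349.5·0.35 + 324·0.07 = 157.196 sabins.
Treatment contributes 133.6·0.62 = 82.832 sabins.
New total A_after = 240.028 sabins.
Reduction = 10 log₁₀(A_after/A_before) = 10 log₁₀(1.5269) = 1.8 dB.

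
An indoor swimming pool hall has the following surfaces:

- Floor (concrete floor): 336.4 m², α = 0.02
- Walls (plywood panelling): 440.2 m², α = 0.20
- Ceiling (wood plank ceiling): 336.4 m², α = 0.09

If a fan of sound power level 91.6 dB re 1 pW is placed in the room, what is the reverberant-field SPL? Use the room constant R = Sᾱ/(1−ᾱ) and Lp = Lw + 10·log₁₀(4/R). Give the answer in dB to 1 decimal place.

76.1 dB

Σ(Sᵢαᵢ) = 336.4·0.02 + 440.2·0.20 + 336.4·0.09 = 125.044; total area S = 1113.0 m².
ᾱ = 125.044/1113.0 = 0.1123; R = Sᾱ/(1−ᾱ) = 125.044/(1−0.1123) = 140.863 m².
Lp = Lw + 10 log₁₀(4/R) = 91.6 -15.47 = 76.1 dB.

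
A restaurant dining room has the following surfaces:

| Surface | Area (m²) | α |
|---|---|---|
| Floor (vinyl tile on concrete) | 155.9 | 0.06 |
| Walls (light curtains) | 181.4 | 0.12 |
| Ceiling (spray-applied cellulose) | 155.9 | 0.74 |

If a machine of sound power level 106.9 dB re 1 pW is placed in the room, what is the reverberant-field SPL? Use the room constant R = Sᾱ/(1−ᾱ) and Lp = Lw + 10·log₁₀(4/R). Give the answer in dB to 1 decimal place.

A = 146.488 sabins; S = 493.2 m².
ᾱ = 0.2970, so room constant R = A/(1−ᾱ) = 208.376 m².
Lp = 106.9 + 10·log₁₀(4/208.376) = 106.9 + (-17.17) = 89.7 dB.

89.7 dB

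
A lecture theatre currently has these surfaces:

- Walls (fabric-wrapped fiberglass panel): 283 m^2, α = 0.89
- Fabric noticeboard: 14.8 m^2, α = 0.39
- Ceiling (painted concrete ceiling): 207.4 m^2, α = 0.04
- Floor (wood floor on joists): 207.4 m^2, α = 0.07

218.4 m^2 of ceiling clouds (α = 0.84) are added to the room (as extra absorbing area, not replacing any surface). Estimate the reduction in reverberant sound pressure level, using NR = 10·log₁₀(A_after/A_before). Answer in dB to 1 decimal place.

A_before = Σ Sᵢαᵢ = 283×0.89 + 14.8×0.39 + 207.4×0.04 + 207.4×0.07 = 280.456 sabins.
Added absorption = 218.4 × 0.84 = 183.456 sabins.
New total A_after = 463.912 sabins.
Reduction = 10 log₁₀(A_after/A_before) = 10 log₁₀(1.6541) = 2.2 dB.

2.2 dB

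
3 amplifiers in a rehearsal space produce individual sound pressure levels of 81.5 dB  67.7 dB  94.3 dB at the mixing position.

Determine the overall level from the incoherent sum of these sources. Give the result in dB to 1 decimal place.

94.5 dB

Σ 10^(Lᵢ/10) = 2.839e+09.
Back to dB: 10·log₁₀ Σ = 94.5 dB.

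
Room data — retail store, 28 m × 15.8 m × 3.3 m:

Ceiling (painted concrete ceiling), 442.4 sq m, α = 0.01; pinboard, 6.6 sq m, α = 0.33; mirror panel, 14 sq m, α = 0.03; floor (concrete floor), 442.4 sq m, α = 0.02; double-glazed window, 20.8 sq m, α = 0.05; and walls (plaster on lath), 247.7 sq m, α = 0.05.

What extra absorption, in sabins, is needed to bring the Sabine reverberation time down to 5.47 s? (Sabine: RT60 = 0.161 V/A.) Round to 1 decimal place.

13.7 sabins

A₁ = Σ Sᵢαᵢ = 442.4*0.01 + 6.6*0.33 + 14*0.03 + 442.4*0.02 + 20.8*0.05 + 247.7*0.05 = 29.295 sabins.
V = 1459.92 m³. Required absorption A₂ = 0.161 × 1459.92 / 5.47 = 42.970 sabins.
ΔA = A₂ − A₁ = 42.970 − 29.295 = 13.7 sabins.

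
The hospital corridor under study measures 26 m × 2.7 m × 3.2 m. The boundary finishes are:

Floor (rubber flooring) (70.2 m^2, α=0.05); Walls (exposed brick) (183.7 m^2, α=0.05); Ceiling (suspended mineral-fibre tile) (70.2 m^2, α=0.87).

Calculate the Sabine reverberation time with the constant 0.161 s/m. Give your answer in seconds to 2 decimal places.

0.49 s

A = Σ Sᵢαᵢ = 70.2*0.05 + 183.7*0.05 + 70.2*0.87 = 73.769 sabins.
Volume V = 26 × 2.7 × 3.2 = 224.64 m³.
RT60 = 0.161 · V / A = 0.161 × 224.64 / 73.769 = 0.49 s.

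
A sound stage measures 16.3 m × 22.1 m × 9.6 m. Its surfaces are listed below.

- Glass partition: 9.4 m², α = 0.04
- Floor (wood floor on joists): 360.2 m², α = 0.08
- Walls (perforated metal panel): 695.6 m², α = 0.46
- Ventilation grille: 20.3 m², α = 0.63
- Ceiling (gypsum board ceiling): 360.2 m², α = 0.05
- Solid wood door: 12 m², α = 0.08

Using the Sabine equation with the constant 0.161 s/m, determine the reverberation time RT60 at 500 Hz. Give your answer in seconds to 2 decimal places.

1.46 s

Total absorption A = 9.4×0.04 + 360.2×0.08 + 695.6×0.46 + 20.3×0.63 + 360.2×0.05 + 12×0.08
  = 0.376 + 28.816 + 319.976 + 12.789 + 18.010 + 0.960 = 380.927 m² sabins.
Volume V = 16.3 × 22.1 × 9.6 = 3458.208 m³.
Sabine: RT60 = 0.161 × 3458.208 / 380.927 = 1.46 s.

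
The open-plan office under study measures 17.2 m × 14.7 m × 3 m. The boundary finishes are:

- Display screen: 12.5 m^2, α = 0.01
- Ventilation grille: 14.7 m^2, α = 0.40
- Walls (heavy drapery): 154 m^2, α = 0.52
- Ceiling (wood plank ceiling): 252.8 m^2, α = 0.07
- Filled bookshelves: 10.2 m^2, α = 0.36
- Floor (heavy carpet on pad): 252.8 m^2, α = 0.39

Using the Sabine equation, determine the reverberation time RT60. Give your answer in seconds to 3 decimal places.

Total absorption A = 12.5·0.01 + 14.7·0.40 + 154·0.52 + 252.8·0.07 + 10.2·0.36 + 252.8·0.39
  = 0.125 + 5.880 + 80.080 + 17.696 + 3.672 + 98.592 = 206.045 m^2 sabins.
Room volume: 758.52 m³.
Sabine: RT60 = 0.161 × 758.52 / 206.045 = 0.593 s.

0.593 sec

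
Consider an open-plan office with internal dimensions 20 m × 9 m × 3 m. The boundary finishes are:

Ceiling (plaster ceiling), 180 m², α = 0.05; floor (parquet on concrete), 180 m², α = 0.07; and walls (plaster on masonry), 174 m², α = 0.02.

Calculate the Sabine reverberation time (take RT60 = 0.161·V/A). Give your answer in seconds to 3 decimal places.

3.467 sec

Total absorption A = 180·0.05 + 180·0.07 + 174·0.02
  = 9.000 + 12.600 + 3.480 = 25.080 m² sabins.
Volume V = 20 × 9 × 3 = 540 m³.
RT60 = 0.161 · V / A = 0.161 × 540 / 25.080 = 3.467 s.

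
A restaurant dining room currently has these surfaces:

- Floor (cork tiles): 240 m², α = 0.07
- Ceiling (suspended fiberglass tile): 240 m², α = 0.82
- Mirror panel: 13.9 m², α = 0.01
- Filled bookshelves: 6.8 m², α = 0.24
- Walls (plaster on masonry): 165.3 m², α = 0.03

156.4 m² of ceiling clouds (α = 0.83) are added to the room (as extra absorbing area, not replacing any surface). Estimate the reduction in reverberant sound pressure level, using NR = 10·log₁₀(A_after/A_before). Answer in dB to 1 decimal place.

Equivalent absorption area: A_before = 240·0.07 + 240·0.82 + 13.9·0.01 + 6.8·0.24 + 165.3·0.03 = 220.330 m².
Added absorption = 156.4 × 0.83 = 129.812 sabins.
New total A_after = 350.142 sabins.
Reduction = 10 log₁₀(A_after/A_before) = 10 log₁₀(1.5892) = 2.0 dB.

2.0 dB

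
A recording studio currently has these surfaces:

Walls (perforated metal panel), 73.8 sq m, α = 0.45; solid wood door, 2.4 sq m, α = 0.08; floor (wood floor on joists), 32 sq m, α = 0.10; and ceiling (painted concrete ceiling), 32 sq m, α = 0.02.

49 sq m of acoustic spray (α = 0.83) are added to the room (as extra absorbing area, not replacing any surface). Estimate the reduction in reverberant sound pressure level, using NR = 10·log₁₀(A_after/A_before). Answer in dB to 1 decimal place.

Summing Sᵢαᵢ: 33.210 + 0.192 + 3.200 + 0.640 → A_before = 37.242 sabins.
Added absorption = 49 × 0.83 = 40.670 sabins.
A_after = 37.242 + 40.670 = 77.912 sabins.
Reduction = 10 log₁₀(A_after/A_before) = 10 log₁₀(2.0920) = 3.2 dB.

3.2 dB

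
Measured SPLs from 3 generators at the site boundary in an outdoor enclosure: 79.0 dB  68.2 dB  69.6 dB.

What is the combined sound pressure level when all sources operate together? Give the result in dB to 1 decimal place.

Converting to relative power and adding: 10^(79.0/10) + 10^(68.2/10) + 10^(69.6/10) = 9.516e+07.
Combined level = 10 log₁₀(9.516e+07) = 79.8 dB.

79.8 dB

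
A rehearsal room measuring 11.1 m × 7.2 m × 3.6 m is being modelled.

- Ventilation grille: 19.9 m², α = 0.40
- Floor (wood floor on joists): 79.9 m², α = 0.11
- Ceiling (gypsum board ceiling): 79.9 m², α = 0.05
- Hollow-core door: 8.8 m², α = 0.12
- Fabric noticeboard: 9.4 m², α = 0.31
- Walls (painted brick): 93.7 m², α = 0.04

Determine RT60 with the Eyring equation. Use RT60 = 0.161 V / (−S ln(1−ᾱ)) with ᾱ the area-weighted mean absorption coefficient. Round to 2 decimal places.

1.55 seconds

S = Σ Sᵢ = 291.6 m².
Absorption A = 19.9×0.40 + 79.9×0.11 + 79.9×0.05 + 8.8×0.12 + 9.4×0.31 + 93.7×0.04 = 28.462 sabins.
Mean coefficient ᾱ = A/S = 0.0976.
−S·ln(1−ᾱ) = −291.6 × ln(1 − 0.0976) = 29.947.
V = 11.1 × 7.2 × 3.6 = 287.712 m³.
T = 0.161·V/[−S·ln(1−ᾱ)] = 0.161·287.712/29.947 = 1.55 s.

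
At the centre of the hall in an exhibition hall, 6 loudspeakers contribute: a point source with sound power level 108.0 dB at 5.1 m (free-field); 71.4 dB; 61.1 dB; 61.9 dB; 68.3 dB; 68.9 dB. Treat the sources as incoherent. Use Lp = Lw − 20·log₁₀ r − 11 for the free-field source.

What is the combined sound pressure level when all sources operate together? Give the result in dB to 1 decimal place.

83.5 dB

Source at 5.1 m: Lp = 108.0 − 20·log₁₀(5.1) − 11 = 82.8 dB.
Σ 10^(Lᵢ/10) = 2.217e+08.
L_total = 10·log₁₀(2.217e+08) = 83.5 dB.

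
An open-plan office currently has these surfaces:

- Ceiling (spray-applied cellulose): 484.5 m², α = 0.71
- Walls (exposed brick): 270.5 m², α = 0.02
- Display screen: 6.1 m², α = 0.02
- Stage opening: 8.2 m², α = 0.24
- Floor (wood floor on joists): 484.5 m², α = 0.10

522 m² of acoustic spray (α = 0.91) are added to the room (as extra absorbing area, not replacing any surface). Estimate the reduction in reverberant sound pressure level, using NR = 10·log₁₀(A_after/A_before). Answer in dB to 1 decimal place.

A_before = Σ Sᵢαᵢ = 484.5×0.71 + 270.5×0.02 + 6.1×0.02 + 8.2×0.24 + 484.5×0.10 = 399.945 sabins.
Added absorption = 522 × 0.91 = 475.020 sabins.
A_after = 399.945 + 475.020 = 874.965 sabins.
Reduction = 10 log₁₀(A_after/A_before) = 10 log₁₀(2.1877) = 3.4 dB.

3.4 dB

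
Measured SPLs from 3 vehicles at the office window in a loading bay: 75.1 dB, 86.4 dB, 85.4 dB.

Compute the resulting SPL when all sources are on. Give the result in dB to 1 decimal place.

Converting to relative power and adding: 10^(75.1/10) + 10^(86.4/10) + 10^(85.4/10) = 8.156e+08.
Combined level = 10 log₁₀(8.156e+08) = 89.1 dB.

89.1 dB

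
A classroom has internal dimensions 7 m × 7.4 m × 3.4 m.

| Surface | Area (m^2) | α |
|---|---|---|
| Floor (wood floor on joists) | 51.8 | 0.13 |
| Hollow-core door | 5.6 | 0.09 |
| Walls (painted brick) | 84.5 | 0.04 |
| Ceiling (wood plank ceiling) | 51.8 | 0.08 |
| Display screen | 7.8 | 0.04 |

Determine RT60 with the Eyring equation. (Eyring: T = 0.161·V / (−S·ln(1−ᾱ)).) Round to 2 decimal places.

1.81 s

Total surface area S = 51.8 + 5.6 + 84.5 + 51.8 + 7.8 = 201.5 m^2.
Σ(Sᵢαᵢ) = 51.8×0.13 + 5.6×0.09 + 84.5×0.04 + 51.8×0.08 + 7.8×0.04 = 15.074.
Mean coefficient ᾱ = A/S = 0.0748.
Eyring denominator: −S ln(1−ᾱ) = 15.666.
V = 7 × 7.4 × 3.4 = 176.12 m³.
RT60 = 0.161 × 176.12 / 15.666 = 1.81 s.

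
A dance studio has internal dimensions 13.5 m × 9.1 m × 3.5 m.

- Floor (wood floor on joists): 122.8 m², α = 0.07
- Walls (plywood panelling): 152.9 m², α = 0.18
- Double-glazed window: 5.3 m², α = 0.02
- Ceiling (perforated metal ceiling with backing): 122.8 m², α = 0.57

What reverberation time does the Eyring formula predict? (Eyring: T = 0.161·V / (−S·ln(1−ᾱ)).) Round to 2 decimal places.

0.56 sec

Total surface area S = 122.8 + 152.9 + 5.3 + 122.8 = 403.8 m².
Absorption A = 122.8·0.07 + 152.9·0.18 + 5.3·0.02 + 122.8·0.57 = 106.220 sabins.
Mean coefficient ᾱ = A/S = 0.2631.
−S·ln(1−ᾱ) = −403.8 × ln(1 − 0.2631) = 123.281.
V = 13.5 × 9.1 × 3.5 = 429.975 m³.
T = 0.161·V/[−S·ln(1−ᾱ)] = 0.161·429.975/123.281 = 0.56 s.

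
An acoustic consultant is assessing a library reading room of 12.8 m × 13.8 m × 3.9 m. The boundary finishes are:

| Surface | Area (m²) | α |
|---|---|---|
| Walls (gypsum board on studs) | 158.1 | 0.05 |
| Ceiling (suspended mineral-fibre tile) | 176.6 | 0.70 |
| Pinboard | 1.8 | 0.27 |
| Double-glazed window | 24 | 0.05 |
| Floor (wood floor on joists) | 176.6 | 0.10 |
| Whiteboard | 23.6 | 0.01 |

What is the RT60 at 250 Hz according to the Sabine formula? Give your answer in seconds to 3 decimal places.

0.734 s

A = Σ Sᵢαᵢ = 158.1·0.05 + 176.6·0.70 + 1.8·0.27 + 24·0.05 + 176.6·0.10 + 23.6·0.01 = 151.107 sabins.
V = 12.8·13.8·3.9 = 688.896 m³.
RT60 = 0.161 · V / A = 0.161 × 688.896 / 151.107 = 0.734 s.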